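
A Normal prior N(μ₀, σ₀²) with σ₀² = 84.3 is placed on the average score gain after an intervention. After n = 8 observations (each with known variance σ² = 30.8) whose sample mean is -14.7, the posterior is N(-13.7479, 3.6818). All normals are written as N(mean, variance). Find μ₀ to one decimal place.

With known observation variance, the Normal–Normal posterior has precision τ_n = τ₀ + n/σ² and mean μ_n = (τ₀μ₀ + (n/σ²)x̄)/τ_n.
Here τ₀ = 1/84.3 = 0.011862 and τ_data = 8/30.8 = 0.259740, so τ_n = 0.271602.
Rearranging for μ₀: μ₀ = (μ_n·τ_n − τ_data·x̄)/τ₀ = (-13.7479·0.271602 − 0.259740·-14.7) / 0.011862 = 0.084221/0.011862 ≈ 7.1.

μ₀ = 7.1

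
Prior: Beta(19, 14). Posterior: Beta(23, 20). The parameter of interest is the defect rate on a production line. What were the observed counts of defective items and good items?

4 defective items and 6 good items

Beta is conjugate to the binomial likelihood: posterior = Beta(α+s, β+f).
Match parameters: s=23−19=4, f=20−14=6.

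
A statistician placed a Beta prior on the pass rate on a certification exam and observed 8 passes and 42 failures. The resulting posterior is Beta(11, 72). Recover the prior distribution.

Beta(3, 30)

Under Beta–binomial conjugacy the posterior parameters are (a+s, b+f).
Subtract the data counts: 11−8=3, 72−42=30.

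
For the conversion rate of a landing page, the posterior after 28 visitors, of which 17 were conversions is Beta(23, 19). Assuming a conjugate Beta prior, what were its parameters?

Beta(6, 8)

Under Beta–binomial conjugacy the posterior parameters are (a+s, b+f).
Subtract the data counts: 23−17=6, 19−11=8.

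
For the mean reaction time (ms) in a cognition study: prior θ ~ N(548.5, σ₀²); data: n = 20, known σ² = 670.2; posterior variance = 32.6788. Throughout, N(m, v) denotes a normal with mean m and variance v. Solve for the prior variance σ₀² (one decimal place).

σ₀² = 1317.5

Posterior precision equals prior precision plus data precision: 1/σ_n² = 1/σ₀² + n/σ².
So 1/σ₀² = 1/32.6788 − 20/670.2 = 0.030601 − 0.029842 = 0.000759.
Hence σ₀² = 1/0.000759 ≈ 1317.5.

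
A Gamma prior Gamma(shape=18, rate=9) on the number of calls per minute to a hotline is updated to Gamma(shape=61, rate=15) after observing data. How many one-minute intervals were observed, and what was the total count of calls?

n = 6 one-minute intervals with total 43 calls

Gamma–Poisson conjugacy: posterior shape = α + Σxᵢ, posterior rate = β + n.
Matching: Σxᵢ = 61 − 18 = 43 and n = 15 − 9 = 6.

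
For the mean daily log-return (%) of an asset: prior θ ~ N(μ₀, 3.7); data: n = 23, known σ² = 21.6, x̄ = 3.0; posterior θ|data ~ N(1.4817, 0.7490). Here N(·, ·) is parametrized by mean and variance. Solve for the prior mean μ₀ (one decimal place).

The posterior mean is a precision-weighted average: μ_n = (τ₀μ₀ + τ_data·x̄)/(τ₀+τ_data), with τ₀=1/σ₀² and τ_data=n/σ².
Here τ₀ = 1/3.7 = 0.270270 and τ_data = 23/21.6 = 1.064815, so τ_n = 1.335085.
Rearranging for μ₀: μ₀ = (μ_n·τ_n − τ_data·x̄)/τ₀ = (1.4817·1.335085 − 1.064815·3.0) / 0.270270 = -1.216250/0.270270 ≈ -4.5.

μ₀ = -4.5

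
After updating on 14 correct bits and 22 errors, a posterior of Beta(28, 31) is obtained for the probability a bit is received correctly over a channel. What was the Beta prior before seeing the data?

Beta(14, 9)

A Beta(a, b) prior with s successes and f failures in binomial data gives a Beta(a+s, b+f) posterior.
So a = 28 − 14 = 14 and b = 31 − 22 = 9.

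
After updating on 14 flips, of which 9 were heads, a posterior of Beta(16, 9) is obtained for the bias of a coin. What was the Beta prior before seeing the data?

Beta is conjugate to the binomial likelihood: posterior = Beta(a+s, b+f).
So a = 16 − 9 = 7 and b = 9 − 5 = 4.

Beta(7, 4)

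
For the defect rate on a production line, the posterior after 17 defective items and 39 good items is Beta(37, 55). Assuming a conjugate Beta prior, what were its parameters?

Under Beta–binomial conjugacy the posterior parameters are (α+s, β+f).
So α = 37 − 17 = 20 and β = 55 − 39 = 16.

Beta(20, 16)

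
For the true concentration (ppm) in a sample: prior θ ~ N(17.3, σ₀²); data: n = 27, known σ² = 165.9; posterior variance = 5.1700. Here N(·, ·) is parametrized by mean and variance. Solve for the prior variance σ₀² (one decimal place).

Posterior precision equals prior precision plus data precision: 1/σ_n² = 1/σ₀² + n/σ².
So 1/σ₀² = 1/5.1700 − 27/165.9 = 0.193424 − 0.162749 = 0.030675.
Hence σ₀² = 1/0.030675 ≈ 32.6.

σ₀² = 32.6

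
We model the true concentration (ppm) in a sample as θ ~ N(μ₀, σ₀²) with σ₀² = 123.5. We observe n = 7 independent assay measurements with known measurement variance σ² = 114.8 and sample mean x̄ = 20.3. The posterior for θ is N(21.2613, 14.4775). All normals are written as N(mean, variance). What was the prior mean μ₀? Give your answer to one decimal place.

The posterior mean is a precision-weighted average: μ_n = (τ₀μ₀ + τ_data·x̄)/(τ₀+τ_data), with τ₀=1/σ₀² and τ_data=n/σ².
Here τ₀ = 1/123.5 = 0.008097 and τ_data = 7/114.8 = 0.060976, so τ_n = 0.069073.
Rearranging for μ₀: μ₀ = (μ_n·τ_n − τ_data·x̄)/τ₀ = (21.2613·0.069073 − 0.060976·20.3) / 0.008097 = 0.230769/0.008097 ≈ 28.5.

μ₀ = 28.5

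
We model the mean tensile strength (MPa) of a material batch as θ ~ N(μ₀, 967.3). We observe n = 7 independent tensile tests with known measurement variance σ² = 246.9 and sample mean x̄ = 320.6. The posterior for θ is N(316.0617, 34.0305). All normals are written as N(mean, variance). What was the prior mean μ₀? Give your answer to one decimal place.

μ₀ = 191.6

The posterior mean is a precision-weighted average: μ_n = (τ₀μ₀ + τ_data·x̄)/(τ₀+τ_data), with τ₀=1/σ₀² and τ_data=n/σ².
Here τ₀ = 1/967.3 = 0.001034 and τ_data = 7/246.9 = 0.028352, so τ_n = 0.029386.
Rearranging for μ₀: μ₀ = (μ_n·τ_n − τ_data·x̄)/τ₀ = (316.0617·0.029386 − 0.028352·320.6) / 0.001034 = 0.198138/0.001034 ≈ 191.6.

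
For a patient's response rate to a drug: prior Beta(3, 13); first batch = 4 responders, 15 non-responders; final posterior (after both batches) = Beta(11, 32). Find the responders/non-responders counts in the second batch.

Because Beta–binomial updating is additive in the counts, the combined data contributed (α_post−α_prior, β_post−β_prior) successes and failures.
Total across both batches: 11−3=8 responders, 32−13=19 non-responders.
Subtract the first batch: 8−4=4 responders and 19−15=4 non-responders.

4 responders and 4 non-responders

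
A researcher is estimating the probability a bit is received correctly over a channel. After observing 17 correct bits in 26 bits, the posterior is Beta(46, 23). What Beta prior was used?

Beta(29, 14)

Under Beta–binomial conjugacy the posterior parameters are (α+s, β+f).
So α = 46 − 17 = 29 and β = 23 − 9 = 14.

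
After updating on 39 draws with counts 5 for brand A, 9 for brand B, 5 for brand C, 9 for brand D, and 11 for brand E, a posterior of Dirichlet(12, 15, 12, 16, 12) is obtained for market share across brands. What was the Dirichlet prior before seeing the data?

For a Dirichlet(α) prior with multinomial counts c, the posterior is Dirichlet(α + c) componentwise.
Subtract each count from the matching posterior parameter: 12−5=7, 15−9=6, 12−5=7, 16−9=7, 12−11=1.

Dirichlet(7, 6, 7, 7, 1)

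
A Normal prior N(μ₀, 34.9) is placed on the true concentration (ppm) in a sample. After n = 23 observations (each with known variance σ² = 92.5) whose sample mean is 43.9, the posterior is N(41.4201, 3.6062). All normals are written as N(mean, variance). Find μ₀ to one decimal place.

μ₀ = 19.9

With known observation variance, the Normal–Normal posterior has precision τ_n = τ₀ + n/σ² and mean μ_n = (τ₀μ₀ + (n/σ²)x̄)/τ_n.
Here τ₀ = 1/34.9 = 0.028653 and τ_data = 23/92.5 = 0.248649, so τ_n = 0.277302.
Rearranging for μ₀: μ₀ = (μ_n·τ_n − τ_data·x̄)/τ₀ = (41.4201·0.277302 − 0.248649·43.9) / 0.028653 = 0.570185/0.028653 ≈ 19.9.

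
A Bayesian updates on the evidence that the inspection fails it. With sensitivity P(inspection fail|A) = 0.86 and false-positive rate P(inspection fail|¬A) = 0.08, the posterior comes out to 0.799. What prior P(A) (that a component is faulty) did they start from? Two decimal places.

P(A) = 0.27

Bayes' rule in odds form gives O(A|E) = O(A)·[P(E|A)/P(E|¬A)], hence O(A) = O(A|E)/LR.
Posterior odds = 0.799/(1−0.799) = 3.9751. LR = 0.86/0.08 = 10.7500.
Prior odds = 3.9751/10.7500 = 0.3698, so P(A) = 0.3698/(1+0.3698) ≈ 0.27.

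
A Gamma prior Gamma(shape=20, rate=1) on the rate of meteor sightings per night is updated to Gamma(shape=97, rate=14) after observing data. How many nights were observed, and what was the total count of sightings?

n = 13 nights with total 77 sightings

Gamma–Poisson conjugacy: posterior shape = α + Σxᵢ, posterior rate = β + n.
Matching: Σxᵢ = 97 − 20 = 77 and n = 14 − 1 = 13.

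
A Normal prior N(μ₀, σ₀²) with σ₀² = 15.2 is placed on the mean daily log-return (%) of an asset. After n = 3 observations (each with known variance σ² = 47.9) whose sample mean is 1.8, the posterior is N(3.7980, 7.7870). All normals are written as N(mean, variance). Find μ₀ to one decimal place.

With known observation variance, the Normal–Normal posterior has precision τ_n = τ₀ + n/σ² and mean μ_n = (τ₀μ₀ + (n/σ²)x̄)/τ_n.
Here τ₀ = 1/15.2 = 0.065789 and τ_data = 3/47.9 = 0.062630, so τ_n = 0.128419.
Rearranging for μ₀: μ₀ = (μ_n·τ_n − τ_data·x̄)/τ₀ = (3.7980·0.128419 − 0.062630·1.8) / 0.065789 = 0.375001/0.065789 ≈ 5.7.

μ₀ = 5.7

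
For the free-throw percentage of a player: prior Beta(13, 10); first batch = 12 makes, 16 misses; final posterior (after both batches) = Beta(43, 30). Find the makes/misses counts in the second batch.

18 makes and 4 misses

Sequential conjugate updates are equivalent to a single update on the pooled data, so total successes = posterior α − prior α and total failures = posterior β − prior β.
Total across both batches: 43−13=30 makes, 30−10=20 misses.
Subtract the first batch: 30−12=18 makes and 20−16=4 misses.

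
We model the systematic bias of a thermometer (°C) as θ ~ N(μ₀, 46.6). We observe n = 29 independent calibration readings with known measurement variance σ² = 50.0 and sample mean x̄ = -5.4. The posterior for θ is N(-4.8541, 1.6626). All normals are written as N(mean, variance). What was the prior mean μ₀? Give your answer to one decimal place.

μ₀ = 9.9

With known observation variance, the Normal–Normal posterior has precision τ_n = τ₀ + n/σ² and mean μ_n = (τ₀μ₀ + (n/σ²)x̄)/τ_n.
Here τ₀ = 1/46.6 = 0.021459 and τ_data = 29/50.0 = 0.580000, so τ_n = 0.601459.
Rearranging for μ₀: μ₀ = (μ_n·τ_n − τ_data·x̄)/τ₀ = (-4.8541·0.601459 − 0.580000·-5.4) / 0.021459 = 0.212458/0.021459 ≈ 9.9.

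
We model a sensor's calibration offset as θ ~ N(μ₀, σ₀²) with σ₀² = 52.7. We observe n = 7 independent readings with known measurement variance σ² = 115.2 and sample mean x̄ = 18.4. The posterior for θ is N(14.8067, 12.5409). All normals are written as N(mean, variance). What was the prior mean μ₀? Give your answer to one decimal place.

μ₀ = 3.3

The posterior mean is a precision-weighted average: μ_n = (τ₀μ₀ + τ_data·x̄)/(τ₀+τ_data), with τ₀=1/σ₀² and τ_data=n/σ².
Here τ₀ = 1/52.7 = 0.018975 and τ_data = 7/115.2 = 0.060764, so τ_n = 0.079739.
Rearranging for μ₀: μ₀ = (μ_n·τ_n − τ_data·x̄)/τ₀ = (14.8067·0.079739 − 0.060764·18.4) / 0.018975 = 0.062614/0.018975 ≈ 3.3.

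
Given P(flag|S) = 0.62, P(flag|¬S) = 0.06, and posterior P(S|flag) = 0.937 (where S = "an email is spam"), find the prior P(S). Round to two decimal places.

P(S) = 0.59

In odds form, posterior odds = prior odds × likelihood ratio, so prior odds = posterior odds ÷ LR.
Posterior odds = 0.937/(1−0.937) = 14.8730. LR = 0.62/0.06 = 10.3333.
Prior odds = 14.8730/10.3333 = 1.4393, so P(S) = 1.4393/(1+1.4393) ≈ 0.59.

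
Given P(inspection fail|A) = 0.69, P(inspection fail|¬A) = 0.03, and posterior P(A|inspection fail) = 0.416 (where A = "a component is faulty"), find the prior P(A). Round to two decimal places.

In odds form, posterior odds = prior odds × likelihood ratio, so prior odds = posterior odds ÷ LR.
Posterior odds = 0.416/(1−0.416) = 0.7123. LR = 0.69/0.03 = 23.0000.
Prior odds = 0.7123/23.0000 = 0.0310, so P(A) = 0.0310/(1+0.0310) ≈ 0.03.

P(A) = 0.03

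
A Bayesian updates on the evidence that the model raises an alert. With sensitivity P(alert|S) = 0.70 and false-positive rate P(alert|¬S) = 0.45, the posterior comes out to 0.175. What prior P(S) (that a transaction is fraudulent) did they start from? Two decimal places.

Bayes' rule in odds form gives O(S|E) = O(S)·[P(E|S)/P(E|¬S)], hence O(S) = O(S|E)/LR.
Posterior odds = 0.175/(1−0.175) = 0.2121. LR = 0.70/0.45 = 1.5556.
Prior odds = 0.2121/1.5556 = 0.1363, so P(S) = 0.1363/(1+0.1363) ≈ 0.12.

P(S) = 0.12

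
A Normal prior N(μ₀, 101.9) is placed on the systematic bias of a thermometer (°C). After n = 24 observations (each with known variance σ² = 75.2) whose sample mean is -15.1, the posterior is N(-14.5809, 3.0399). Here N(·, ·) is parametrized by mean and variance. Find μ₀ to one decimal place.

μ₀ = 2.3

With known observation variance, the Normal–Normal posterior has precision τ_n = τ₀ + n/σ² and mean μ_n = (τ₀μ₀ + (n/σ²)x̄)/τ_n.
Here τ₀ = 1/101.9 = 0.009814 and τ_data = 24/75.2 = 0.319149, so τ_n = 0.328963.
Rearranging for μ₀: μ₀ = (μ_n·τ_n − τ_data·x̄)/τ₀ = (-14.5809·0.328963 − 0.319149·-15.1) / 0.009814 = 0.022573/0.009814 ≈ 2.3.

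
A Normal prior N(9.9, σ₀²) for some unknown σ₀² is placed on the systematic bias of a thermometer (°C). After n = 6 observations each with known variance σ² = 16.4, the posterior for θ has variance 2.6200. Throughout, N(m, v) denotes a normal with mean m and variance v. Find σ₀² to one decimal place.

σ₀² = 63.2

For the Normal–Normal model with known σ², precisions add: τ_n = τ₀ + n/σ².
So 1/σ₀² = 1/2.6200 − 6/16.4 = 0.381679 − 0.365854 = 0.015825.
Hence σ₀² = 1/0.015825 ≈ 63.2.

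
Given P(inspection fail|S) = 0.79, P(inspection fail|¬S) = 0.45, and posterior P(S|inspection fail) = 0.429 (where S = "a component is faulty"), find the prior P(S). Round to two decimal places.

P(S) = 0.30

In odds form, posterior odds = prior odds × likelihood ratio, so prior odds = posterior odds ÷ LR.
Posterior odds = 0.429/(1−0.429) = 0.7513. LR = 0.79/0.45 = 1.7556.
Prior odds = 0.7513/1.7556 = 0.4279, so P(S) = 0.4279/(1+0.4279) ≈ 0.30.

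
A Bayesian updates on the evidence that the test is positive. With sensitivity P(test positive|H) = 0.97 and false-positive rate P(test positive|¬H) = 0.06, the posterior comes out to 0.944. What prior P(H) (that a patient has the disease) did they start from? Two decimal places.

Bayes' rule in odds form gives O(H|E) = O(H)·[P(E|H)/P(E|¬H)], hence O(H) = O(H|E)/LR.
Posterior odds = 0.944/(1−0.944) = 16.8571. LR = 0.97/0.06 = 16.1667.
Prior odds = 16.8571/16.1667 = 1.0427, so P(H) = 1.0427/(1+1.0427) ≈ 0.51.

P(H) = 0.51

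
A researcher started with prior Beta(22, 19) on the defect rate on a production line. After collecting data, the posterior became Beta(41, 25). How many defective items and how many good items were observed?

19 defective items and 6 good items

Beta is conjugate to the binomial likelihood: posterior = Beta(a+s, b+f).
Match parameters: s=41−22=19, f=25−19=6.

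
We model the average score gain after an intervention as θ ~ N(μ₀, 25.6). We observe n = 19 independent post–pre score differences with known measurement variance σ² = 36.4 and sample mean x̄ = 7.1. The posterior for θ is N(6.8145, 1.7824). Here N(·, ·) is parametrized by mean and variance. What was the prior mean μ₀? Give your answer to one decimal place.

μ₀ = 3.0

The posterior mean is a precision-weighted average: μ_n = (τ₀μ₀ + τ_data·x̄)/(τ₀+τ_data), with τ₀=1/σ₀² and τ_data=n/σ².
Here τ₀ = 1/25.6 = 0.039062 and τ_data = 19/36.4 = 0.521978, so τ_n = 0.561040.
Rearranging for μ₀: μ₀ = (μ_n·τ_n − τ_data·x̄)/τ₀ = (6.8145·0.561040 − 0.521978·7.1) / 0.039062 = 0.117163/0.039062 ≈ 3.0.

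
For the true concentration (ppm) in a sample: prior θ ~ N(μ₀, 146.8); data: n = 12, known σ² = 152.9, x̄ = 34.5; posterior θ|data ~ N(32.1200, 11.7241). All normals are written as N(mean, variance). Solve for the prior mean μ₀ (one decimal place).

With known observation variance, the Normal–Normal posterior has precision τ_n = τ₀ + n/σ² and mean μ_n = (τ₀μ₀ + (n/σ²)x̄)/τ_n.
Here τ₀ = 1/146.8 = 0.006812 and τ_data = 12/152.9 = 0.078483, so τ_n = 0.085295.
Rearranging for μ₀: μ₀ = (μ_n·τ_n − τ_data·x̄)/τ₀ = (32.1200·0.085295 − 0.078483·34.5) / 0.006812 = 0.032012/0.006812 ≈ 4.7.

μ₀ = 4.7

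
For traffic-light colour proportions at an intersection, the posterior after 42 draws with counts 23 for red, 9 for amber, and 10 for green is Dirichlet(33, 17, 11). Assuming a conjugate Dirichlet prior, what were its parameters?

Dirichlet(10, 8, 1)

For a Dirichlet(α) prior with multinomial counts c, the posterior is Dirichlet(α + c) componentwise.
Subtract each count from the matching posterior parameter: 33−23=10, 17−9=8, 11−10=1.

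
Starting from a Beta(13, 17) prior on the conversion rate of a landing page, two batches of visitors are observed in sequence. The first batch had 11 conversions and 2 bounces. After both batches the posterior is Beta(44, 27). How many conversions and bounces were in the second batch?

Sequential conjugate updates are equivalent to a single update on the pooled data, so total successes = posterior α − prior α and total failures = posterior β − prior β.
Total across both batches: 44−13=31 conversions, 27−17=10 bounces.
Subtract the first batch: 31−11=20 conversions and 10−2=8 bounces.

20 conversions and 8 bounces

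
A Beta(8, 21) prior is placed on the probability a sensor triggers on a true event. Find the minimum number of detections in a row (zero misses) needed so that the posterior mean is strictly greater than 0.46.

k = 10

After k detections and 0 misses the posterior is Beta(8+k, 21), with mean (8+k)/(8+21+k).
Set (8+k)/(29+k) > 0.46 and solve: k > (0.46·29 − 8)/(1 − 0.46) = 9.889.
The smallest integer exceeding 9.889 is 10.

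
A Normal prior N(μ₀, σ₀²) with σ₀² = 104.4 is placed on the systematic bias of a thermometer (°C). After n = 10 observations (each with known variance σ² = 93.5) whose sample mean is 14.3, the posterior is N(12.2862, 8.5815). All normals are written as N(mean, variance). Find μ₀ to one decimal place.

μ₀ = -10.2

With known observation variance, the Normal–Normal posterior has precision τ_n = τ₀ + n/σ² and mean μ_n = (τ₀μ₀ + (n/σ²)x̄)/τ_n.
Here τ₀ = 1/104.4 = 0.009579 and τ_data = 10/93.5 = 0.106952, so τ_n = 0.116531.
Rearranging for μ₀: μ₀ = (μ_n·τ_n − τ_data·x̄)/τ₀ = (12.2862·0.116531 − 0.106952·14.3) / 0.009579 = -0.097690/0.009579 ≈ -10.2.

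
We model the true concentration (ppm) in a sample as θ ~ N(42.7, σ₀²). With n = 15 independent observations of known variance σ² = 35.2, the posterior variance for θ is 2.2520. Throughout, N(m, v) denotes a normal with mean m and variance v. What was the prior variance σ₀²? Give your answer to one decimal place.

σ₀² = 55.8

Posterior precision equals prior precision plus data precision: 1/σ_n² = 1/σ₀² + n/σ².
So 1/σ₀² = 1/2.2520 − 15/35.2 = 0.444050 − 0.426136 = 0.017914.
Hence σ₀² = 1/0.017914 ≈ 55.8.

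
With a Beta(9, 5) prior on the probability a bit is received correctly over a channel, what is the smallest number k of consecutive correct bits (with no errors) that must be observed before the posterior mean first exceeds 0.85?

After k correct bits and 0 errors the posterior is Beta(9+k, 5), with mean (9+k)/(9+5+k).
Set (9+k)/(14+k) > 0.85 and solve: k > (0.85·14 − 9)/(1 − 0.85) = 19.333.
The smallest integer exceeding 19.333 is 20.

k = 20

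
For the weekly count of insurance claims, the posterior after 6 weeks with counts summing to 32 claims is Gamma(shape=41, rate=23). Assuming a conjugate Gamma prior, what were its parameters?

A Gamma(α, β) prior (rate parametrization) on a Poisson rate with n observations summing to S gives posterior Gamma(α+S, β+n).
So α = 41 − 32 = 9 and β = 23 − 6 = 17.

Gamma(shape=9, rate=17)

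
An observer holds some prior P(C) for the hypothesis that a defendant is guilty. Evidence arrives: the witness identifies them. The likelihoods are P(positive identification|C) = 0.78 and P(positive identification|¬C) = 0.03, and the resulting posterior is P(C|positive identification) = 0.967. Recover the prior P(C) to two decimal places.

In odds form, posterior odds = prior odds × likelihood ratio, so prior odds = posterior odds ÷ LR.
Posterior odds = 0.967/(1−0.967) = 29.3030. LR = 0.78/0.03 = 26.0000.
Prior odds = 29.3030/26.0000 = 1.1270, so P(C) = 1.1270/(1+1.1270) ≈ 0.53.

P(C) = 0.53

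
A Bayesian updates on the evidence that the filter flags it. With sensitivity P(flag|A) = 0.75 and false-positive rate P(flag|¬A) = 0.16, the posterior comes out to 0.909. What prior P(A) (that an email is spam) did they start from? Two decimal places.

P(A) = 0.68

In odds form, posterior odds = prior odds × likelihood ratio, so prior odds = posterior odds ÷ LR.
Posterior odds = 0.909/(1−0.909) = 9.9890. LR = 0.75/0.16 = 4.6875.
Prior odds = 9.9890/4.6875 = 2.1310, so P(A) = 2.1310/(1+2.1310) ≈ 0.68.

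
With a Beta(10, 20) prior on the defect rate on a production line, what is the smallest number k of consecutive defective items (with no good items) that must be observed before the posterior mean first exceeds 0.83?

k = 88

After k defective items and 0 good items the posterior is Beta(10+k, 20), with mean (10+k)/(10+20+k).
Set (10+k)/(30+k) > 0.83 and solve: k > (0.83·30 − 10)/(1 − 0.83) = 87.647.
The smallest integer exceeding 87.647 is 88.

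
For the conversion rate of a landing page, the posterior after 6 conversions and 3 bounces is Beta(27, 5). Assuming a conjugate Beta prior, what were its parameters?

Under Beta–binomial conjugacy the posterior parameters are (α+s, β+f).
Subtract the data counts: 27−6=21, 5−3=2.

Beta(21, 2)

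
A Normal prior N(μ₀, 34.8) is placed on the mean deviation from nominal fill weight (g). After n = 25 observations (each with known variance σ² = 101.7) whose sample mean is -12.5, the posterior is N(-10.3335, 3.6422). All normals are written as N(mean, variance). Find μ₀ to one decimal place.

μ₀ = 8.2

With known observation variance, the Normal–Normal posterior has precision τ_n = τ₀ + n/σ² and mean μ_n = (τ₀μ₀ + (n/σ²)x̄)/τ_n.
Here τ₀ = 1/34.8 = 0.028736 and τ_data = 25/101.7 = 0.245821, so τ_n = 0.274557.
Rearranging for μ₀: μ₀ = (μ_n·τ_n − τ_data·x̄)/τ₀ = (-10.3335·0.274557 − 0.245821·-12.5) / 0.028736 = 0.235628/0.028736 ≈ 8.2.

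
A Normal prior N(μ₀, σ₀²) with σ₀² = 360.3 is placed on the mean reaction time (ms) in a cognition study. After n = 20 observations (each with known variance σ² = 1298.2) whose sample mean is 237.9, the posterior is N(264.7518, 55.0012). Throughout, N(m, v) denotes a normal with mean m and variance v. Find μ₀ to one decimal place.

μ₀ = 413.8

The posterior mean is a precision-weighted average: μ_n = (τ₀μ₀ + τ_data·x̄)/(τ₀+τ_data), with τ₀=1/σ₀² and τ_data=n/σ².
Here τ₀ = 1/360.3 = 0.002775 and τ_data = 20/1298.2 = 0.015406, so τ_n = 0.018181.
Rearranging for μ₀: μ₀ = (μ_n·τ_n − τ_data·x̄)/τ₀ = (264.7518·0.018181 − 0.015406·237.9) / 0.002775 = 1.148365/0.002775 ≈ 413.8.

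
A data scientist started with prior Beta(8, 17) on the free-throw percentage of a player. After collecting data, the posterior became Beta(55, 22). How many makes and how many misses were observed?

Under Beta–binomial conjugacy the posterior parameters are (a+s, b+f).
Match parameters: s=55−8=47, f=22−17=5.

47 makes and 5 misses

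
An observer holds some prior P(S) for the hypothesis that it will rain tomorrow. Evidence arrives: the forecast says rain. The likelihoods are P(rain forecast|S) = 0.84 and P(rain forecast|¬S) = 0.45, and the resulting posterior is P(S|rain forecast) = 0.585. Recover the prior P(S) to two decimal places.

P(S) = 0.43

In odds form, posterior odds = prior odds × likelihood ratio, so prior odds = posterior odds ÷ LR.
Posterior odds = 0.585/(1−0.585) = 1.4096. LR = 0.84/0.45 = 1.8667.
Prior odds = 1.4096/1.8667 = 0.7551, so P(S) = 0.7551/(1+0.7551) ≈ 0.43.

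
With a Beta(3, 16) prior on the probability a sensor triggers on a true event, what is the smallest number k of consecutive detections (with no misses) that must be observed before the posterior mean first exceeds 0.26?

k = 3

After k detections and 0 misses the posterior is Beta(3+k, 16), with mean (3+k)/(3+16+k).
Set (3+k)/(19+k) > 0.26 and solve: k > (0.26·19 − 3)/(1 − 0.26) = 2.622.
The smallest integer exceeding 2.622 is 3.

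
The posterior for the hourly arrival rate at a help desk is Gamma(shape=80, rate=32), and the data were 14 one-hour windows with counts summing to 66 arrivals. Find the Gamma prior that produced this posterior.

A Gamma(α, β) prior (rate parametrization) on a Poisson rate with n observations summing to S gives posterior Gamma(α+S, β+n).
So α = 80 − 66 = 14 and β = 32 − 14 = 18.

Gamma(shape=14, rate=18)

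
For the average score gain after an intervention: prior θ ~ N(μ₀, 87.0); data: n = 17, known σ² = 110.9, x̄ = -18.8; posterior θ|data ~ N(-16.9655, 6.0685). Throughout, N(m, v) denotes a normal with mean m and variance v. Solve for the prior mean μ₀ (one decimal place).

The posterior mean is a precision-weighted average: μ_n = (τ₀μ₀ + τ_data·x̄)/(τ₀+τ_data), with τ₀=1/σ₀² and τ_data=n/σ².
Here τ₀ = 1/87.0 = 0.011494 and τ_data = 17/110.9 = 0.153291, so τ_n = 0.164785.
Rearranging for μ₀: μ₀ = (μ_n·τ_n − τ_data·x̄)/τ₀ = (-16.9655·0.164785 − 0.153291·-18.8) / 0.011494 = 0.086211/0.011494 ≈ 7.5.

μ₀ = 7.5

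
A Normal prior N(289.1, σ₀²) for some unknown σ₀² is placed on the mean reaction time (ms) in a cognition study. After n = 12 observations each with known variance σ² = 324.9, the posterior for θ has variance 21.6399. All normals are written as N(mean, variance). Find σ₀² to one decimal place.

For the Normal–Normal model with known σ², precisions add: τ_n = τ₀ + n/σ².
So 1/σ₀² = 1/21.6399 − 12/324.9 = 0.046211 − 0.036934 = 0.009277.
Hence σ₀² = 1/0.009277 ≈ 107.8.

σ₀² = 107.8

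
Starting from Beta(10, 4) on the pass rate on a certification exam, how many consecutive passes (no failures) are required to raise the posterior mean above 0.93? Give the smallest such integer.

k = 44

After k passes and 0 failures the posterior is Beta(10+k, 4), with mean (10+k)/(10+4+k).
Set (10+k)/(14+k) > 0.93 and solve: k > (0.93·14 − 10)/(1 − 0.93) = 43.143.
The smallest integer exceeding 43.143 is 44.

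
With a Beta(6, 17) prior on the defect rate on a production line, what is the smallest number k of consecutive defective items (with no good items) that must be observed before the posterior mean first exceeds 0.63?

k = 23

After k defective items and 0 good items the posterior is Beta(6+k, 17), with mean (6+k)/(6+17+k).
Set (6+k)/(23+k) > 0.63 and solve: k > (0.63·23 − 6)/(1 − 0.63) = 22.946.
The smallest integer exceeding 22.946 is 23, and checking k=23: (29)/(46) = 0.6304 > 0.63.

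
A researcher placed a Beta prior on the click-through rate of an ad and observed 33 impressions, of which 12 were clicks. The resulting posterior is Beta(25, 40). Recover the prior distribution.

A Beta(a, b) prior with s successes and f failures in binomial data gives a Beta(a+s, b+f) posterior.
Subtract the data counts: 25−12=13, 40−21=19.

Beta(13, 19)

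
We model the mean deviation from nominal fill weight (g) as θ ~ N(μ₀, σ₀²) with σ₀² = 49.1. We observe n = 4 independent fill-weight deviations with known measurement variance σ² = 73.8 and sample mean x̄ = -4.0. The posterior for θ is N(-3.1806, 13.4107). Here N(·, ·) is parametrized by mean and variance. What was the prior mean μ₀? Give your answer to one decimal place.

μ₀ = -1.0

With known observation variance, the Normal–Normal posterior has precision τ_n = τ₀ + n/σ² and mean μ_n = (τ₀μ₀ + (n/σ²)x̄)/τ_n.
Here τ₀ = 1/49.1 = 0.020367 and τ_data = 4/73.8 = 0.054201, so τ_n = 0.074568.
Rearranging for μ₀: μ₀ = (μ_n·τ_n − τ_data·x̄)/τ₀ = (-3.1806·0.074568 − 0.054201·-4.0) / 0.020367 = -0.020367/0.020367 ≈ -1.0.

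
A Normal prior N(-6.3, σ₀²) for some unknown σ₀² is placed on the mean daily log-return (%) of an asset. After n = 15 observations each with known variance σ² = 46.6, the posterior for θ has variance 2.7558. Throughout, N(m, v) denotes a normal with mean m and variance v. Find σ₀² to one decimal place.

σ₀² = 24.4

Posterior precision equals prior precision plus data precision: 1/σ_n² = 1/σ₀² + n/σ².
So 1/σ₀² = 1/2.7558 − 15/46.6 = 0.362871 − 0.321888 = 0.040983.
Hence σ₀² = 1/0.040983 ≈ 24.4.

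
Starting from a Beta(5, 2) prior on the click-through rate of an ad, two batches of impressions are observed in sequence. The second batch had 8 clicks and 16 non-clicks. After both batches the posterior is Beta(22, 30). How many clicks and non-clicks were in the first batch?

9 clicks and 12 non-clicks

Because Beta–binomial updating is additive in the counts, the combined data contributed (α_post−α_prior, β_post−β_prior) successes and failures.
Total across both batches: 22−5=17 clicks, 30−2=28 non-clicks.
Subtract the second batch: 17−8=9 clicks and 28−16=12 non-clicks.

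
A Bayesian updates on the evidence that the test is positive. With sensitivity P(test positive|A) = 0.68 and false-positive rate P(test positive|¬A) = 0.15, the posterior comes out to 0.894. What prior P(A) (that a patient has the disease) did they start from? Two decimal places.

Bayes' rule in odds form gives O(A|E) = O(A)·[P(E|A)/P(E|¬A)], hence O(A) = O(A|E)/LR.
Posterior odds = 0.894/(1−0.894) = 8.4340. LR = 0.68/0.15 = 4.5333.
Prior odds = 8.4340/4.5333 = 1.8605, so P(A) = 1.8605/(1+1.8605) ≈ 0.65.

P(A) = 0.65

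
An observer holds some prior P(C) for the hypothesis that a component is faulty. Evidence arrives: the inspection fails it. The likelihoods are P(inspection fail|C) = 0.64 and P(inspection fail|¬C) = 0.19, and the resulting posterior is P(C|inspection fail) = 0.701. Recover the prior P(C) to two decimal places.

P(C) = 0.41

In odds form, posterior odds = prior odds × likelihood ratio, so prior odds = posterior odds ÷ LR.
Posterior odds = 0.701/(1−0.701) = 2.3445. LR = 0.64/0.19 = 3.3684.
Prior odds = 2.3445/3.3684 = 0.6960, so P(C) = 0.6960/(1+0.6960) ≈ 0.41.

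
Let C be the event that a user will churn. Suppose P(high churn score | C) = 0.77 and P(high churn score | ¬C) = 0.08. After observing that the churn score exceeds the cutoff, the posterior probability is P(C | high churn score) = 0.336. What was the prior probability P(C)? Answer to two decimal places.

P(C) = 0.05

In odds form, posterior odds = prior odds × likelihood ratio, so prior odds = posterior odds ÷ LR.
Posterior odds = 0.336/(1−0.336) = 0.5060. LR = 0.77/0.08 = 9.6250.
Prior odds = 0.5060/9.6250 = 0.0526, so P(C) = 0.0526/(1+0.0526) ≈ 0.05.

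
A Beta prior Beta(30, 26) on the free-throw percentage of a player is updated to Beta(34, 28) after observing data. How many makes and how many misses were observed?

A Beta(a, b) prior with s successes and f failures in binomial data gives a Beta(a+s, b+f) posterior.
Match parameters: s=34−30=4, f=28−26=2.

4 makes and 2 misses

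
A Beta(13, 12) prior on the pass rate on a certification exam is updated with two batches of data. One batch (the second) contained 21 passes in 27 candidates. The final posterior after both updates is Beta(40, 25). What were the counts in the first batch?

Because Beta–binomial updating is additive in the counts, the combined data contributed (α_post−α_prior, β_post−β_prior) successes and failures.
Total across both batches: 40−13=27 passes, 25−12=13 failures.
Subtract the second batch: 27−21=6 passes and 13−6=7 failures.

6 passes and 7 failures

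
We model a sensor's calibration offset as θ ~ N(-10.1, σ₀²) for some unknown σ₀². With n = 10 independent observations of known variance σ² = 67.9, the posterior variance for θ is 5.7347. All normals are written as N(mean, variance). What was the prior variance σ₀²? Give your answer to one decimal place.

σ₀² = 36.9

Posterior precision equals prior precision plus data precision: 1/σ_n² = 1/σ₀² + n/σ².
So 1/σ₀² = 1/5.7347 − 10/67.9 = 0.174377 − 0.147275 = 0.027102.
Hence σ₀² = 1/0.027102 ≈ 36.9.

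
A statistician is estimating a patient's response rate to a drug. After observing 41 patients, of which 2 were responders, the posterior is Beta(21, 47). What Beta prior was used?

Under Beta–binomial conjugacy the posterior parameters are (α+s, β+f).
Subtract the data counts: 21−2=19, 47−39=8.

Beta(19, 8)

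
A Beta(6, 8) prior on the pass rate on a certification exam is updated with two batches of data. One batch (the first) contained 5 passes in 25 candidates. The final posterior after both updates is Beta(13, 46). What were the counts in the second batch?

2 passes and 18 failures

Sequential conjugate updates are equivalent to a single update on the pooled data, so total successes = posterior α − prior α and total failures = posterior β − prior β.
Total across both batches: 13−6=7 passes, 46−8=38 failures.
Subtract the first batch: 7−5=2 passes and 38−20=18 failures.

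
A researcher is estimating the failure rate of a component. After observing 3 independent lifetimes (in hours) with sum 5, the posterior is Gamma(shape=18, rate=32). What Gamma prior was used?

For an exponential likelihood with a Gamma(α, β) prior on the rate, n observations with total T give posterior Gamma(α+n, β+T).
So α = 18 − 3 = 15 and β = 32 − 5 = 27.

Gamma(shape=15, rate=27)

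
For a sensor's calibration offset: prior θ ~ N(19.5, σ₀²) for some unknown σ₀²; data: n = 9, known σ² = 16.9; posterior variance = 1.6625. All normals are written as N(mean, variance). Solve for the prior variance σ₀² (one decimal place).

Posterior precision equals prior precision plus data precision: 1/σ_n² = 1/σ₀² + n/σ².
So 1/σ₀² = 1/1.6625 − 9/16.9 = 0.601504 − 0.532544 = 0.068960.
Hence σ₀² = 1/0.068960 ≈ 14.5.

σ₀² = 14.5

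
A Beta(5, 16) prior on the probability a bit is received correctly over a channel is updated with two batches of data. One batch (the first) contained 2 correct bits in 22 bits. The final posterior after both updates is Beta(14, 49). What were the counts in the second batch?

7 correct bits and 13 errors

Because Beta–binomial updating is additive in the counts, the combined data contributed (α_post−α_prior, β_post−β_prior) successes and failures.
Total across both batches: 14−5=9 correct bits, 49−16=33 errors.
Subtract the first batch: 9−2=7 correct bits and 33−20=13 errors.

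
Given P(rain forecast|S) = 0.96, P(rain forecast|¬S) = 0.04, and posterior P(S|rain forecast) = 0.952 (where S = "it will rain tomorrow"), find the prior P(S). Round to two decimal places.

P(S) = 0.45

In odds form, posterior odds = prior odds × likelihood ratio, so prior odds = posterior odds ÷ LR.
Posterior odds = 0.952/(1−0.952) = 19.8333. LR = 0.96/0.04 = 24.0000.
Prior odds = 19.8333/24.0000 = 0.8264, so P(S) = 0.8264/(1+0.8264) ≈ 0.45.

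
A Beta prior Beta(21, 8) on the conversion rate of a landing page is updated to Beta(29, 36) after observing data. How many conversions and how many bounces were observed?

8 conversions and 28 bounces

Under Beta–binomial conjugacy the posterior parameters are (a+s, b+f).
Match parameters: s=29−21=8, f=36−8=28.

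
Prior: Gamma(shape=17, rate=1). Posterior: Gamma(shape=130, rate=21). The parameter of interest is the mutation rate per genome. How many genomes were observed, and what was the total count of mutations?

Gamma–Poisson conjugacy: posterior shape = α + Σxᵢ, posterior rate = β + n.
Matching: Σxᵢ = 130 − 17 = 113 and n = 21 − 1 = 20.

n = 20 genomes with total 113 mutations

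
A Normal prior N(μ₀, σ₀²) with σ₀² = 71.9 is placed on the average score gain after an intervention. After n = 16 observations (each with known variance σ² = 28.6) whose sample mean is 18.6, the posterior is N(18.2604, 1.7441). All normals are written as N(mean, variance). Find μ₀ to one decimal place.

μ₀ = 4.6

The posterior mean is a precision-weighted average: μ_n = (τ₀μ₀ + τ_data·x̄)/(τ₀+τ_data), with τ₀=1/σ₀² and τ_data=n/σ².
Here τ₀ = 1/71.9 = 0.013908 and τ_data = 16/28.6 = 0.559441, so τ_n = 0.573349.
Rearranging for μ₀: μ₀ = (μ_n·τ_n − τ_data·x̄)/τ₀ = (18.2604·0.573349 − 0.559441·18.6) / 0.013908 = 0.063979/0.013908 ≈ 4.6.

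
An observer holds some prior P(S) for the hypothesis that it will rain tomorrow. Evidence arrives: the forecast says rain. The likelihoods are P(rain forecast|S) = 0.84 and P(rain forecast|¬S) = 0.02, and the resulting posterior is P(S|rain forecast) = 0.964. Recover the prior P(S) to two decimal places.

P(S) = 0.39

Bayes' rule in odds form gives O(S|E) = O(S)·[P(E|S)/P(E|¬S)], hence O(S) = O(S|E)/LR.
Posterior odds = 0.964/(1−0.964) = 26.7778. LR = 0.84/0.02 = 42.0000.
Prior odds = 26.7778/42.0000 = 0.6376, so P(S) = 0.6376/(1+0.6376) ≈ 0.39.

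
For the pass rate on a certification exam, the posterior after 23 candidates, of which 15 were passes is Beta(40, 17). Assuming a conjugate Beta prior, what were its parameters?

Under Beta–binomial conjugacy the posterior parameters are (α+s, β+f).
Subtract the data counts: 40−15=25, 17−8=9.

Beta(25, 9)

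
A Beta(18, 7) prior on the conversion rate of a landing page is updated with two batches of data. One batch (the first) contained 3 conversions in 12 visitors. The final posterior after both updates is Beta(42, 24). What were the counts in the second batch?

21 conversions and 8 bounces

Sequential conjugate updates are equivalent to a single update on the pooled data, so total successes = posterior α − prior α and total failures = posterior β − prior β.
Total across both batches: 42−18=24 conversions, 24−7=17 bounces.
Subtract the first batch: 24−3=21 conversions and 17−9=8 bounces.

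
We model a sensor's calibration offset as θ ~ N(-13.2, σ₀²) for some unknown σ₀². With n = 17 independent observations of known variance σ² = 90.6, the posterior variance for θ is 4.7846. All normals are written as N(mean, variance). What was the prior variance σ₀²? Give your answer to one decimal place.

σ₀² = 46.8

Posterior precision equals prior precision plus data precision: 1/σ_n² = 1/σ₀² + n/σ².
So 1/σ₀² = 1/4.7846 − 17/90.6 = 0.209004 − 0.187638 = 0.021366.
Hence σ₀² = 1/0.021366 ≈ 46.8.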